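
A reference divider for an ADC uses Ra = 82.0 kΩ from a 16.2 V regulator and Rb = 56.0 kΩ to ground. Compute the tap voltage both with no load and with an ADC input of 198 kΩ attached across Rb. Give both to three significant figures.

Open-circuit: V = 16.2 × 56.0/(82.0 + 56.0) = 6.57 V.
With the load, Rb becomes Rb‖R_L = 43.65 kΩ, so V = 16.2 × 43.65/125.7 = 5.63 V.

Unloaded: 6.57 V; loaded: 5.63 V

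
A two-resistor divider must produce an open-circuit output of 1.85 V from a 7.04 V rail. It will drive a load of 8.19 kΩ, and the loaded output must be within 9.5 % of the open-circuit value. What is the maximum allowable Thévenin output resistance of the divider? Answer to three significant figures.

Loading drop = R_th/(R_th + R_L) ≤ 0.0950, so R_th ≤ R_L · ε/(1−ε) = 8.19 kΩ × 0.0950/0.9050 = 860 Ω.

R_th ≤ 860 Ω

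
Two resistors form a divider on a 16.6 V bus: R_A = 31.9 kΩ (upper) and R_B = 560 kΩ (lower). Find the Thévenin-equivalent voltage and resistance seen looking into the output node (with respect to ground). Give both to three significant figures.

V_th = 15.7 V, R_th = 30.2 kΩ

V_th is the open-circuit tap voltage: 16.6 × 560/(31.9 + 560) = 15.7 V.
With the supply zeroed, R_A and R_B appear in parallel from the tap: R_th = R_A‖R_B = (31.9 × 560)/591.9 = 30.2 kΩ.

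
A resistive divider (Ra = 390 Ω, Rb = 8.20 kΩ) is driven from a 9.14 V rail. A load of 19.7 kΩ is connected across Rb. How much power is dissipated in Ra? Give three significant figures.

P ≈ 0.853 mW

Total resistance from the source is Ra + (Rb‖R_L) = 6180 Ω, so I = 9.14/6180 Ω = 1.479 mA.
P = I²·Ra = (1.479 mA)² × 390 Ω = 0.853 mW.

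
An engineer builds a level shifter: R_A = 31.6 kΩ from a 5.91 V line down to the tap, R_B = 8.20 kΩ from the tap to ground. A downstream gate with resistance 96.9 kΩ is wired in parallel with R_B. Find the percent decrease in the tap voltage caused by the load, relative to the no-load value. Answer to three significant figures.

6.30 %

The divider's output (Thévenin) resistance is R_A‖R_B = 6.511 kΩ.
Fractional drop under load = R_th/(R_th + R_L) = 6.511 / (6.511 + 96.9) = 0.06296.
So the output falls by 6.30 %.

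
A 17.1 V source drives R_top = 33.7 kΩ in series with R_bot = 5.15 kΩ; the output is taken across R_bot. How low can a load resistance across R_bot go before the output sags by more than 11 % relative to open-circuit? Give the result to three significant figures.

Output resistance R_th = R_top‖R_bot = (33.7 × 5.15)/38.85 = 4.467 kΩ.
The fractional drop is R_th/(R_th + R_L); requiring this ≤ 0.110 gives R_L ≥ R_th(1/0.110 − 1) = 4.467 × 8.091 = 36.1 kΩ.

R_L(min) ≈ 36.1 kΩ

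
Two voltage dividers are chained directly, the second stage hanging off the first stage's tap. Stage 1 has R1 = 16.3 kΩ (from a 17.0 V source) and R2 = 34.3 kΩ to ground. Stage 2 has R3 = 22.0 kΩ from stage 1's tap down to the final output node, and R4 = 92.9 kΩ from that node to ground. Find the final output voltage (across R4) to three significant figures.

V_out ≈ 8.50 V

Stage 2 presents R3+R4 = 114.9 kΩ as a load on stage 1's tap.
Stage 1's lower leg becomes R2‖(R3+R4) = 26.41 kΩ, so V_mid = 17.0 × 26.41/42.71 = 10.51 V.
Stage 2 is itself unloaded: V_out = V_mid × R4/(R3+R4) = 10.51 × 92.9/114.9 = 8.50 V.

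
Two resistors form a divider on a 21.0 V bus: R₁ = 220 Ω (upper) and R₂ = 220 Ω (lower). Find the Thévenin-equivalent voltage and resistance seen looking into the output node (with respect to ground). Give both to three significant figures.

V_th is the open-circuit tap voltage: 21.0 × 220/(220 + 220) = 10.5 V.
With the supply zeroed, R₁ and R₂ appear in parallel from the tap: R_th = R₁‖R₂ = (220 × 220)/440.0 = 110 Ω.

V_th = 10.5 V, R_th = 110 Ω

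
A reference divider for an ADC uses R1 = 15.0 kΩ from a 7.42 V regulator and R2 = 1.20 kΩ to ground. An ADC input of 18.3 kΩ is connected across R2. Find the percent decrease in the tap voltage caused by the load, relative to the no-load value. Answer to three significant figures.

The divider's output (Thévenin) resistance is R1‖R2 = 1.111 kΩ.
Fractional drop under load = R_th/(R_th + R_L) = 1.111 / (1.111 + 18.3) = 0.05724.
So the output falls by 5.72 %.

5.72 %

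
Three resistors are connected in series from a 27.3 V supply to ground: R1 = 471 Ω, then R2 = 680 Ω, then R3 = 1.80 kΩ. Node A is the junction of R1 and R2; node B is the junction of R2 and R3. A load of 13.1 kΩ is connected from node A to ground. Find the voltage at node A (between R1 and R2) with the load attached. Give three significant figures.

V ≈ 22.3 V

Below node A the series string R2+R3 = 2480 Ω sits in parallel with the 13100 Ω load: 2085 Ω.
V_A = 27.3 × 2085/(471 + 2085) = 22.3 V.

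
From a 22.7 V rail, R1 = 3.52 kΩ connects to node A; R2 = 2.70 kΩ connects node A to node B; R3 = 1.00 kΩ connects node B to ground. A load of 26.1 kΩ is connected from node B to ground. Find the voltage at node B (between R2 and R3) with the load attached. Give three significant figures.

V ≈ 3.04 V

At node B, R3 is in parallel with the load: R3‖R_L = 0.9631 kΩ.
Below node A the resistance is R2 + (R3‖R_L) = 3.663 kΩ, so V_A = 22.7 × 3.663/7.183 = 11.58 V.
Then V_B = V_A × (R3‖R_L)/(R2 + R3‖R_L) = 11.58 × 0.9631/3.663 = 3.04 V.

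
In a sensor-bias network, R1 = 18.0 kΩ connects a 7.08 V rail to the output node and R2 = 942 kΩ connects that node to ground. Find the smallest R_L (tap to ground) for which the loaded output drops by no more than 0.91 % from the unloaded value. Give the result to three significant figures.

Output resistance R_th = R1‖R2 = (18.0 × 942)/960.0 = 17.66 kΩ.
The fractional drop is R_th/(R_th + R_L); requiring this ≤ 0.00910 gives R_L ≥ R_th(1/0.00910 − 1) = 17.66 × 108.9 = 1.92 MΩ.

R_L(min) ≈ 1.92 MΩ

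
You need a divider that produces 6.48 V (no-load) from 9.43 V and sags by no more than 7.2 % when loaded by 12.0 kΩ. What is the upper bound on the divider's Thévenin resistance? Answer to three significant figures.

Loading drop = R_th/(R_th + R_L) ≤ 0.0720, so R_th ≤ R_L · ε/(1−ε) = 12.0 kΩ × 0.0720/0.9280 = 931 Ω.

R_th ≤ 931 Ω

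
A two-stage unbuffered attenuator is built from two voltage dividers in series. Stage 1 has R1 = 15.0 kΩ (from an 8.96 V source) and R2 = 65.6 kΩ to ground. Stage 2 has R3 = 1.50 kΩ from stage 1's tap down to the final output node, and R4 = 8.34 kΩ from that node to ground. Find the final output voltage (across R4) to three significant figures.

Stage 2 presents R3+R4 = 9.840 kΩ as a load on stage 1's tap.
Stage 1's lower leg becomes R2‖(R3+R4) = 8.557 kΩ, so V_mid = 8.96 × 8.557/23.56 = 3.255 V.
Stage 2 is itself unloaded: V_out = V_mid × R4/(R3+R4) = 3.255 × 8.34/9.840 = 2.76 V.

V_out ≈ 2.76 V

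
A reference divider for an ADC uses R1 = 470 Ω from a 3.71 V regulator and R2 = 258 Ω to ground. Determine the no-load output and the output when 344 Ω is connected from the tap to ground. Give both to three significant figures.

Unloaded: 1.31 V; loaded: 0.886 V

Open-circuit: V = 3.71 × 258/(470 + 258) = 1.31 V.
With the load, R2 becomes R2‖R_L = 147.4 Ω, so V = 3.71 × 147.4/617.4 = 0.886 V.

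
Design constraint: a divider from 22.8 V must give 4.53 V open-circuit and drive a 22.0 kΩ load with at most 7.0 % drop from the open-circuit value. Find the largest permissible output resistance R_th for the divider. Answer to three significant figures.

R_th ≤ 1.66 kΩ

Loading drop = R_th/(R_th + R_L) ≤ 0.0700, so R_th ≤ R_L · ε/(1−ε) = 22.0 kΩ × 0.0700/0.9300 = 1.66 kΩ.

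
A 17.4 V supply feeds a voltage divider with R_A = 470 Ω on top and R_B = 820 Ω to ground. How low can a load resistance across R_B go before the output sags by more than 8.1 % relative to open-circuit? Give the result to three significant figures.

Output resistance R_th = R_A‖R_B = (470 × 820)/1290 = 298.8 Ω.
The fractional drop is R_th/(R_th + R_L); requiring this ≤ 0.0810 gives R_L ≥ R_th(1/0.0810 − 1) = 298.8 × 11.35 = 3.39 kΩ.

R_L(min) ≈ 3.39 kΩ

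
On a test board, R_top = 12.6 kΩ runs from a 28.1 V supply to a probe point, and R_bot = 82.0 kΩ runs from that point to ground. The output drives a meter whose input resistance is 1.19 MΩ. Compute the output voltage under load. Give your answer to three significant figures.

The load sits in parallel with R_bot: R_bot‖R_L = (82.0 × 1190) / (82.0 + 1190) = 76.71 kΩ.
V_out = 28.1 × 76.71 / (12.6 + 76.71) = 28.1 × 76.71/89.31 = 24.1 V.

V_out ≈ 24.1 V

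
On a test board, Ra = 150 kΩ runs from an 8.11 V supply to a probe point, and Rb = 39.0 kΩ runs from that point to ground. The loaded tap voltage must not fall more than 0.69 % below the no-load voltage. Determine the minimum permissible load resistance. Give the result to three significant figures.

Output resistance R_th = Ra‖Rb = (150 × 39.0)/189.0 = 30.95 kΩ.
The fractional drop is R_th/(R_th + R_L); requiring this ≤ 0.00690 gives R_L ≥ R_th(1/0.00690 − 1) = 30.95 × 143.9 = 4.45 MΩ.

R_L(min) ≈ 4.45 MΩ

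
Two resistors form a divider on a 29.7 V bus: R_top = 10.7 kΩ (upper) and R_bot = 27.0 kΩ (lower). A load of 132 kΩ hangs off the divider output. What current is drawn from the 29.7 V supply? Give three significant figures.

R_bot‖R_L = 22.42 kΩ, so the source sees R_top + R_bot‖R_L = 33.12 kΩ.
I = 29.7 V / 33.12 kΩ = 0.897 mA.

I ≈ 0.897 mA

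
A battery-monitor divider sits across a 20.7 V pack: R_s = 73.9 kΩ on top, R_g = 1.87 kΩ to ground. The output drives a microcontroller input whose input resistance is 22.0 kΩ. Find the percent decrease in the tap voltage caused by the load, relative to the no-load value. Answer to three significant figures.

7.66 %

The divider's output (Thévenin) resistance is R_s‖R_g = 1.824 kΩ.
Fractional drop under load = R_th/(R_th + R_L) = 1.824 / (1.824 + 22.0) = 0.07656.
So the output falls by 7.66 %.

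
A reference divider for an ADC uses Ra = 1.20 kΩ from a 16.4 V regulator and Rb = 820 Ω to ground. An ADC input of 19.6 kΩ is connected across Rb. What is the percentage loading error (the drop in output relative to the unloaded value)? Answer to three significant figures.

The divider's output (Thévenin) resistance is Ra‖Rb = 487.1 Ω.
Fractional drop under load = R_th/(R_th + R_L) = 487.1 / (487.1 + 19600) = 0.02425.
So the output falls by 2.43 %.

2.43 %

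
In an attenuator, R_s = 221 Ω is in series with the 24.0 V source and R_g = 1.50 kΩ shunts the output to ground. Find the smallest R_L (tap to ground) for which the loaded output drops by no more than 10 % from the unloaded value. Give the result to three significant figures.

R_L(min) ≈ 1.73 kΩ

Output resistance R_th = R_s‖R_g = (221 × 1500)/1721 = 192.6 Ω.
The fractional drop is R_th/(R_th + R_L); requiring this ≤ 0.100 gives R_L ≥ R_th(1/0.100 − 1) = 192.6 × 9.000 = 1.73 kΩ.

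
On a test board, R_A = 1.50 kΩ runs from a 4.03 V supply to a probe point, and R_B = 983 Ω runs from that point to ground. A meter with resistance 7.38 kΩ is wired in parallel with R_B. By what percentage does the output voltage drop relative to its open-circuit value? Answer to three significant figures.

The divider's output (Thévenin) resistance is R_A‖R_B = 593.8 Ω.
Fractional drop under load = R_th/(R_th + R_L) = 593.8 / (593.8 + 7380) = 0.07447.
So the output falls by 7.45 %.

7.45 %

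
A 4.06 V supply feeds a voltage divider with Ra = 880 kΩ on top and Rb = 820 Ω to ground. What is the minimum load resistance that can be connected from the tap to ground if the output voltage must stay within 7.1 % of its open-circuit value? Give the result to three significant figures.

Output resistance R_th = Ra‖Rb = (880000 × 820)/880800 = 819.2 Ω.
The fractional drop is R_th/(R_th + R_L); requiring this ≤ 0.0710 gives R_L ≥ R_th(1/0.0710 − 1) = 819.2 × 13.08 = 10.7 kΩ.

R_L(min) ≈ 10.7 kΩ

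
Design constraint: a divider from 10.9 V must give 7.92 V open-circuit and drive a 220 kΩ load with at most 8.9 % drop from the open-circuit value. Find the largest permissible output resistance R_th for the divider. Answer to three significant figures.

R_th ≤ 21.5 kΩ

Loading drop = R_th/(R_th + R_L) ≤ 0.0890, so R_th ≤ R_L · ε/(1−ε) = 220 kΩ × 0.0890/0.9110 = 21.5 kΩ.
(Any R1, R2 with R2/(R1+R2) = 0.727 and R1‖R2 ≤ 21.5 kΩ will meet the spec.)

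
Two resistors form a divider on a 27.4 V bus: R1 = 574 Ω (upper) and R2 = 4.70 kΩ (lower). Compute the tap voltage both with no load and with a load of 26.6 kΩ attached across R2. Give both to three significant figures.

Open-circuit: V = 27.4 × 4700/(574 + 4700) = 24.4 V.
With the load, R2 becomes R2‖R_L = 3994 Ω, so V = 27.4 × 3994/4568 = 24.0 V.

Unloaded: 24.4 V; loaded: 24.0 V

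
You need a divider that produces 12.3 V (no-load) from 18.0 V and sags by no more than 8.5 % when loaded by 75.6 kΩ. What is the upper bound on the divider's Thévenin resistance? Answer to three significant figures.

R_th ≤ 7.02 kΩ

Loading drop = R_th/(R_th + R_L) ≤ 0.0850, so R_th ≤ R_L · ε/(1−ε) = 75.6 kΩ × 0.0850/0.9150 = 7.02 kΩ.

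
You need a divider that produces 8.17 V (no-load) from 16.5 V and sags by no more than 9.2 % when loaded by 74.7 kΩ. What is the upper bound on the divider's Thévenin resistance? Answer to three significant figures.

Loading drop = R_th/(R_th + R_L) ≤ 0.0920, so R_th ≤ R_L · ε/(1−ε) = 74.7 kΩ × 0.0920/0.9080 = 7.57 kΩ.

R_th ≤ 7.57 kΩ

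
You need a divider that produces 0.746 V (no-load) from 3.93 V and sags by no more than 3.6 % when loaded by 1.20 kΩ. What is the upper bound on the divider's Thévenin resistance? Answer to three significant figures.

R_th ≤ 44.8 Ω

Loading drop = R_th/(R_th + R_L) ≤ 0.0360, so R_th ≤ R_L · ε/(1−ε) = 1.20 kΩ × 0.0360/0.9640 = 44.8 Ω.
(Any R1, R2 with R2/(R1+R2) = 0.190 and R1‖R2 ≤ 44.8 Ω will meet the spec.)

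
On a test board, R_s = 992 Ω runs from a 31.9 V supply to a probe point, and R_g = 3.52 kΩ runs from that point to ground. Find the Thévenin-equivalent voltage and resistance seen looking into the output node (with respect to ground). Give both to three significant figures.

V_th is the open-circuit tap voltage: 31.9 × 3520/(992 + 3520) = 24.9 V.
With the supply zeroed, R_s and R_g appear in parallel from the tap: R_th = R_s‖R_g = (992 × 3520)/4512 = 774 Ω.

V_th = 24.9 V, R_th = 774 Ω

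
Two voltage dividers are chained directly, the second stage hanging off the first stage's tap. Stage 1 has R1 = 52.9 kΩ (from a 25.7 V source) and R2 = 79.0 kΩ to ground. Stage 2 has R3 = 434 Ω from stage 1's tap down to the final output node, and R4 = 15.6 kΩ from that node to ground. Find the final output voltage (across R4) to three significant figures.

V_out ≈ 5.03 V

Stage 2 presents R3+R4 = 16030 Ω as a load on stage 1's tap.
Stage 1's lower leg becomes R2‖(R3+R4) = 13330 Ω, so V_mid = 25.7 × 13330/66230 = 5.172 V.
Stage 2 is itself unloaded: V_out = V_mid × R4/(R3+R4) = 5.172 × 15600/16030 = 5.03 V.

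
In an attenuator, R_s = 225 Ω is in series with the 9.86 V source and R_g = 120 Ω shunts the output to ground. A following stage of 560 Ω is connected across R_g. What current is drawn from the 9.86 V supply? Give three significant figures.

I ≈ 30.4 mA

R_g‖R_L = 98.82 Ω, so the source sees R_s + R_g‖R_L = 323.8 Ω.
I = 9.86 V / 323.8 Ω = 30.4 mA.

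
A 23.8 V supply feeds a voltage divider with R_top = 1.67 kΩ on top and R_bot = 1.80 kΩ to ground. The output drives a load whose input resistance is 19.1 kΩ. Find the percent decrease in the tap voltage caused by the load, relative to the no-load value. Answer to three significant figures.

4.34 %

The divider's output (Thévenin) resistance is R_top‖R_bot = 0.8663 kΩ.
Fractional drop under load = R_th/(R_th + R_L) = 0.8663 / (0.8663 + 19.1) = 0.04339.
So the output falls by 4.34 %.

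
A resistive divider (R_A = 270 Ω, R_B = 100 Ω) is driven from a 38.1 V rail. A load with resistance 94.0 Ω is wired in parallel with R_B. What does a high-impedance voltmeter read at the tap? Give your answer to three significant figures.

The load sits in parallel with R_B: R_B‖R_L = (100 × 94.0) / (100 + 94.0) = 48.45 Ω.
V_out = 38.1 × 48.45 / (270 + 48.45) = 38.1 × 48.45/318.5 = 5.80 V.

V_out ≈ 5.80 V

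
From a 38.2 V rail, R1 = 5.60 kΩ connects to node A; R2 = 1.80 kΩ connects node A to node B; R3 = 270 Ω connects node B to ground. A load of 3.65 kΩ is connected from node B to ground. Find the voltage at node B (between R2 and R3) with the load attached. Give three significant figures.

V ≈ 1.26 V

At node B, R3 is in parallel with the load: R3‖R_L = 251.4 Ω.
Below node A the resistance is R2 + (R3‖R_L) = 2051 Ω, so V_A = 38.2 × 2051/7651 = 10.24 V.
Then V_B = V_A × (R3‖R_L)/(R2 + R3‖R_L) = 10.24 × 251.4/2051 = 1.26 V.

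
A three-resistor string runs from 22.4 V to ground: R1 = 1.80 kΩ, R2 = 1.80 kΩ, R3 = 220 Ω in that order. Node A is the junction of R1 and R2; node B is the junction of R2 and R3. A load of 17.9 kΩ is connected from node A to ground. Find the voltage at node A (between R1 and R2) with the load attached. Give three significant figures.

Below node A the series string R2+R3 = 2020 Ω sits in parallel with the 17900 Ω load: 1815 Ω.
V_A = 22.4 × 1815/(1800 + 1815) = 11.2 V.

V ≈ 11.2 V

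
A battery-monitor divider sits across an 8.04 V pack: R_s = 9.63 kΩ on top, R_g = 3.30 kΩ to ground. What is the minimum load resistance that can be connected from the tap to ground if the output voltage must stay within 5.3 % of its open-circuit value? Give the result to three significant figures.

Output resistance R_th = R_s‖R_g = (9.63 × 3.30)/12.93 = 2.458 kΩ.
The fractional drop is R_th/(R_th + R_L); requiring this ≤ 0.0530 gives R_L ≥ R_th(1/0.0530 − 1) = 2.458 × 17.87 = 43.9 kΩ.

R_L(min) ≈ 43.9 kΩ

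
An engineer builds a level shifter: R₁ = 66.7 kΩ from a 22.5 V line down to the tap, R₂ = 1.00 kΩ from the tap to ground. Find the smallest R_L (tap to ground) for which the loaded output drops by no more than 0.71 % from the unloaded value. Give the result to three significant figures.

R_L(min) ≈ 138 kΩ

Output resistance R_th = R₁‖R₂ = (66700 × 1000)/67700 = 985.2 Ω.
The fractional drop is R_th/(R_th + R_L); requiring this ≤ 0.00710 gives R_L ≥ R_th(1/0.00710 − 1) = 985.2 × 139.8 = 138 kΩ.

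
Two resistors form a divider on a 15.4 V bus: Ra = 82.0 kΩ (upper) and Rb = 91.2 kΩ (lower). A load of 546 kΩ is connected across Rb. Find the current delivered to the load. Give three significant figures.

I_L ≈ 0.0138 mA

Rb‖R_L = 78.15 kΩ; V_out = 15.4 × 78.15/160.1 = 7.515 V.
I_L = V_out / R_L = 7.515 / 546 kΩ = 0.0138 mA.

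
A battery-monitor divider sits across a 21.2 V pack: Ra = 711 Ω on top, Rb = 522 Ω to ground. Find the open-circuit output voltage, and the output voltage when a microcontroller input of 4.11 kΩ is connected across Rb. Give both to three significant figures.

Unloaded: 8.98 V; loaded: 8.36 V

Open-circuit: V = 21.2 × 522/(711 + 522) = 8.98 V.
With the load, Rb becomes Rb‖R_L = 463.2 Ω, so V = 21.2 × 463.2/1174 = 8.36 V.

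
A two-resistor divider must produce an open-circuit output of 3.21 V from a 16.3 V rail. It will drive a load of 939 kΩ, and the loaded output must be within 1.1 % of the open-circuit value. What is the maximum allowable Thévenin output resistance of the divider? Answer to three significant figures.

R_th ≤ 10.4 kΩ

Loading drop = R_th/(R_th + R_L) ≤ 0.0110, so R_th ≤ R_L · ε/(1−ε) = 939 kΩ × 0.0110/0.9890 = 10.4 kΩ.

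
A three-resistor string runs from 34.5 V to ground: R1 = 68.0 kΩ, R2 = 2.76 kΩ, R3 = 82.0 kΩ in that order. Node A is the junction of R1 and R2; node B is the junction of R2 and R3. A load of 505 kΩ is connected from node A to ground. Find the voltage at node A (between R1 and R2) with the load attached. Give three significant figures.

V ≈ 17.8 V

Below node A the series string R2+R3 = 84.76 kΩ sits in parallel with the 505 kΩ load: 72.58 kΩ.
V_A = 34.5 × 72.58/(68.0 + 72.58) = 17.8 V.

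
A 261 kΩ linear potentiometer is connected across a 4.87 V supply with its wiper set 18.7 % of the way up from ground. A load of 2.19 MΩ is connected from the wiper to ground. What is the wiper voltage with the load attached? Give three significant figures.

The wiper splits the pot into (1−α)R = 212.2 kΩ above and αR = 48.81 kΩ below.
Lower section ‖ load = 47.74 kΩ.
V_wiper = 4.87 × 47.74/(212.2 + 47.74) = 0.894 V.

V ≈ 0.894 V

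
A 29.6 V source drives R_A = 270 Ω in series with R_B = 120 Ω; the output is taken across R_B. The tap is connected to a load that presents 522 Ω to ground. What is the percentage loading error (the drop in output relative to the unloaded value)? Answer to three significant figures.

13.7 %

Unloaded V = 29.6 × 120/390.0 = 9.1077 V.
Loaded: R_B‖R_L = 97.57 Ω, giving V = 29.6 × 97.57/367.6 = 7.8572 V.
Drop = (9.1077 − 7.8572) / 9.1077 = 13.7 %.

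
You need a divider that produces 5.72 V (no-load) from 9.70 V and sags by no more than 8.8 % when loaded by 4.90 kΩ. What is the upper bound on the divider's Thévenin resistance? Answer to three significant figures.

Loading drop = R_th/(R_th + R_L) ≤ 0.0880, so R_th ≤ R_L · ε/(1−ε) = 4.90 kΩ × 0.0880/0.9120 = 473 Ω.
(Any R1, R2 with R2/(R1+R2) = 0.590 and R1‖R2 ≤ 473 Ω will meet the spec.)

R_th ≤ 473 Ω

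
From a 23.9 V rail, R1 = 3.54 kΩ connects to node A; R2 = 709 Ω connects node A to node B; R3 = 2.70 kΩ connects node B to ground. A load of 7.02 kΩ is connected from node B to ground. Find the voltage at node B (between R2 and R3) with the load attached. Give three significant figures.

At node B, R3 is in parallel with the load: R3‖R_L = 1950 Ω.
Below node A the resistance is R2 + (R3‖R_L) = 2659 Ω, so V_A = 23.9 × 2659/6199 = 10.25 V.
Then V_B = V_A × (R3‖R_L)/(R2 + R3‖R_L) = 10.25 × 1950/2659 = 7.52 V.

V ≈ 7.52 V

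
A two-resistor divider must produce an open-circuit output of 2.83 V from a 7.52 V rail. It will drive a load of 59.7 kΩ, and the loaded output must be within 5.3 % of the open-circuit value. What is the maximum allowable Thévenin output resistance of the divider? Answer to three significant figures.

R_th ≤ 3.34 kΩ

Loading drop = R_th/(R_th + R_L) ≤ 0.0530, so R_th ≤ R_L · ε/(1−ε) = 59.7 kΩ × 0.0530/0.9470 = 3.34 kΩ.
(Any R1, R2 with R2/(R1+R2) = 0.376 and R1‖R2 ≤ 3.34 kΩ will meet the spec.)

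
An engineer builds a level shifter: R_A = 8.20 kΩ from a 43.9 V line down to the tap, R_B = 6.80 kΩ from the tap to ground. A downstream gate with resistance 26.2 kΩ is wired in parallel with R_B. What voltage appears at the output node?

V_out ≈ 17.4 V

The load sits in parallel with R_B: R_B‖R_L = (6.80 × 26.2) / (6.80 + 26.2) = 5.399 kΩ.
V_out = 43.9 × 5.399 / (8.20 + 5.399) = 43.9 × 5.399/13.60 = 17.4 V.
(Unloaded it would have been 19.9 V.)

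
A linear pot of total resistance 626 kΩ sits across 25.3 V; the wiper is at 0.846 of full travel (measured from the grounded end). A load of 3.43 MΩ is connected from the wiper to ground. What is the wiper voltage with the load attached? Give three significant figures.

V ≈ 20.9 V

The wiper splits the pot into (1−α)R = 96.40 kΩ above and αR = 529.6 kΩ below.
Lower section ‖ load = 458.8 kΩ.
V_wiper = 25.3 × 458.8/(96.40 + 458.8) = 20.9 V.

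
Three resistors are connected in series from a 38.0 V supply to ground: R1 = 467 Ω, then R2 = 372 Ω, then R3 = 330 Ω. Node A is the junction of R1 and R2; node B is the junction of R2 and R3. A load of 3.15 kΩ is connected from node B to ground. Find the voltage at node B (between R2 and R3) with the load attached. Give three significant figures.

At node B, R3 is in parallel with the load: R3‖R_L = 298.7 Ω.
Below node A the resistance is R2 + (R3‖R_L) = 670.7 Ω, so V_A = 38.0 × 670.7/1138 = 22.40 V.
Then V_B = V_A × (R3‖R_L)/(R2 + R3‖R_L) = 22.40 × 298.7/670.7 = 9.98 V.

V ≈ 9.98 V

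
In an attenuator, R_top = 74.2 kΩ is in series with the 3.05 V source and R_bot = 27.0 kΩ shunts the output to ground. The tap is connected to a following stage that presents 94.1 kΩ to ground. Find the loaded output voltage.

The load sits in parallel with R_bot: R_bot‖R_L = (27.0 × 94.1) / (27.0 + 94.1) = 20.98 kΩ.
V_out = 3.05 × 20.98 / (74.2 + 20.98) = 3.05 × 20.98/95.18 = 0.672 V.

V_out ≈ 0.672 V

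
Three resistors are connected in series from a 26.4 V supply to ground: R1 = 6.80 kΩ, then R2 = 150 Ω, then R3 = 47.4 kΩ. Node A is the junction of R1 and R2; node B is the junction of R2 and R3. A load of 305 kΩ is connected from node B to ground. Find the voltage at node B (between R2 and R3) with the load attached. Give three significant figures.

At node B, R3 is in parallel with the load: R3‖R_L = 41020 Ω.
Below node A the resistance is R2 + (R3‖R_L) = 41170 Ω, so V_A = 26.4 × 41170/47970 = 22.66 V.
Then V_B = V_A × (R3‖R_L)/(R2 + R3‖R_L) = 22.66 × 41020/41170 = 22.6 V.

V ≈ 22.6 V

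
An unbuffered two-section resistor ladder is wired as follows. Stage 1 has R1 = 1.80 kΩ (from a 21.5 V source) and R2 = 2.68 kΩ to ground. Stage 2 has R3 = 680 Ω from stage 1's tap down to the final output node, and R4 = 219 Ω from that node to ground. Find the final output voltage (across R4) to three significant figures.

V_out ≈ 1.43 V

Stage 2 presents R3+R4 = 899.0 Ω as a load on stage 1's tap.
Stage 1's lower leg becomes R2‖(R3+R4) = 673.2 Ω, so V_mid = 21.5 × 673.2/2473 = 5.852 V.
Stage 2 is itself unloaded: V_out = V_mid × R4/(R3+R4) = 5.852 × 219/899.0 = 1.43 V.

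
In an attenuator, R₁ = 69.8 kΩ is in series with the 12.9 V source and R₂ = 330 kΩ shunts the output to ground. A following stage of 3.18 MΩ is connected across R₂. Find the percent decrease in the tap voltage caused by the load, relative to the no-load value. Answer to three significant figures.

1.78 %

The divider's output (Thévenin) resistance is R₁‖R₂ = 57.61 kΩ.
Fractional drop under load = R_th/(R_th + R_L) = 57.61 / (57.61 + 3180) = 0.01780.
So the output falls by 1.78 %.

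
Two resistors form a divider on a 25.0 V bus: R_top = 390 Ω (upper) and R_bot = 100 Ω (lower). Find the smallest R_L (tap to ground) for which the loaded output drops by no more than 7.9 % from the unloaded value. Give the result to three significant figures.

R_L(min) ≈ 928 Ω

Output resistance R_th = R_top‖R_bot = (390 × 100)/490.0 = 79.59 Ω.
The fractional drop is R_th/(R_th + R_L); requiring this ≤ 0.0790 gives R_L ≥ R_th(1/0.0790 − 1) = 79.59 × 11.66 = 928 Ω.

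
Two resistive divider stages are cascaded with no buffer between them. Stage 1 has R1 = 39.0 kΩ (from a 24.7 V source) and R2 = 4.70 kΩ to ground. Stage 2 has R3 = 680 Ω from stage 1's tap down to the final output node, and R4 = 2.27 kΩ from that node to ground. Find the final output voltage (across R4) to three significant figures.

V_out ≈ 0.844 V

Stage 2 presents R3+R4 = 2950 Ω as a load on stage 1's tap.
Stage 1's lower leg becomes R2‖(R3+R4) = 1812 Ω, so V_mid = 24.7 × 1812/40810 = 1.097 V.
Stage 2 is itself unloaded: V_out = V_mid × R4/(R3+R4) = 1.097 × 2270/2950 = 0.844 V.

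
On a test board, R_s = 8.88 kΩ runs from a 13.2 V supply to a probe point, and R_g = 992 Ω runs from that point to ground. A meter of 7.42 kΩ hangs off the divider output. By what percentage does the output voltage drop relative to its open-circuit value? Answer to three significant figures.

10.7 %

The divider's output (Thévenin) resistance is R_s‖R_g = 892.3 Ω.
Fractional drop under load = R_th/(R_th + R_L) = 892.3 / (892.3 + 7420) = 0.1073.
So the output falls by 10.7 %.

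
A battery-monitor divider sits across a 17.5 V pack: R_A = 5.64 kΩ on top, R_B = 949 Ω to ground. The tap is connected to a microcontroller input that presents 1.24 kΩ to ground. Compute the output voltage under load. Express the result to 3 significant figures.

V_out ≈ 1.52 V

The load sits in parallel with R_B: R_B‖R_L = (949 × 1240) / (949 + 1240) = 537.6 Ω.
V_out = 17.5 × 537.6 / (5640 + 537.6) = 17.5 × 537.6/6178 = 1.52 V.
(Unloaded it would have been 2.52 V.)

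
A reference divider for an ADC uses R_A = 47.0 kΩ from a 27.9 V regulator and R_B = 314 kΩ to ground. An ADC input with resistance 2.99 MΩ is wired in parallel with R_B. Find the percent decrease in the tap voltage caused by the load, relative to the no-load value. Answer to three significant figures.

The divider's output (Thévenin) resistance is R_A‖R_B = 40.88 kΩ.
Fractional drop under load = R_th/(R_th + R_L) = 40.88 / (40.88 + 2990) = 0.01349.
So the output falls by 1.35 %.

1.35 %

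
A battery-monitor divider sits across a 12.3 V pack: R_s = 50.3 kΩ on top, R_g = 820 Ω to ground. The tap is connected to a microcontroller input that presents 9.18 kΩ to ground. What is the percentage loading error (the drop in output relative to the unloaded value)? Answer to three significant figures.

Unloaded V = 12.3 × 820/51120 = 0.19730 V.
Loaded: R_g‖R_L = 752.8 Ω, giving V = 12.3 × 752.8/51050 = 0.18136 V.
Drop = (0.19730 − 0.18136) / 0.19730 = 8.08 %.

8.08 %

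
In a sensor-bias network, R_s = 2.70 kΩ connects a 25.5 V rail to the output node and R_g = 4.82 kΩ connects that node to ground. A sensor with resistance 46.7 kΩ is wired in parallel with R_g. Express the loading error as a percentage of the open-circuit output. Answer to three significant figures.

The divider's output (Thévenin) resistance is R_s‖R_g = 1.731 kΩ.
Fractional drop under load = R_th/(R_th + R_L) = 1.731 / (1.731 + 46.7) = 0.03573.
So the output falls by 3.57 %.

3.57 %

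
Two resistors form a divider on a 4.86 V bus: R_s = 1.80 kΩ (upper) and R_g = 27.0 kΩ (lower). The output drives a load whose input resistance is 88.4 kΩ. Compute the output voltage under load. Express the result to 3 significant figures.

The load sits in parallel with R_g: R_g‖R_L = (27.0 × 88.4) / (27.0 + 88.4) = 20.68 kΩ.
V_out = 4.86 × 20.68 / (1.80 + 20.68) = 4.86 × 20.68/22.48 = 4.47 V.

V_out ≈ 4.47 V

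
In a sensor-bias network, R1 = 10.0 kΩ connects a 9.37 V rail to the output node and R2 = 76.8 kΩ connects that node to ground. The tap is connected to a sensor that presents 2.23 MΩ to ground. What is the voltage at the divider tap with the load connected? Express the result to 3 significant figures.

V_out ≈ 8.26 V

The load sits in parallel with R2: R2‖R_L = (76.8 × 2230) / (76.8 + 2230) = 74.24 kΩ.
V_out = 9.37 × 74.24 / (10.0 + 74.24) = 9.37 × 74.24/84.24 = 8.26 V.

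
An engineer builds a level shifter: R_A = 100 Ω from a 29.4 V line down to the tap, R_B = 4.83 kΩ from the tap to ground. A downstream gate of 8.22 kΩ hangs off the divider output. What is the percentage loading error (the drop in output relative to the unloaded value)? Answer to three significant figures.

The divider's output (Thévenin) resistance is R_A‖R_B = 97.97 Ω.
Fractional drop under load = R_th/(R_th + R_L) = 97.97 / (97.97 + 8220) = 0.01178.
So the output falls by 1.18 %.

1.18 %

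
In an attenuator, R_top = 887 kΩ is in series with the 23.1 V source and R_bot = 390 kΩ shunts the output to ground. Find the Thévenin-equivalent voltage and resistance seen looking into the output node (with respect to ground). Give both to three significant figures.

V_th is the open-circuit tap voltage: 23.1 × 390/(887 + 390) = 7.05 V.
With the supply zeroed, R_top and R_bot appear in parallel from the tap: R_th = R_top‖R_bot = (887 × 390)/1277 = 271 kΩ.

V_th = 7.05 V, R_th = 271 kΩ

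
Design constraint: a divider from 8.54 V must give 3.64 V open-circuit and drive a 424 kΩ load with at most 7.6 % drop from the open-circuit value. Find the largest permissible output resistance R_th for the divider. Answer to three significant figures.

Loading drop = R_th/(R_th + R_L) ≤ 0.0760, so R_th ≤ R_L · ε/(1−ε) = 424 kΩ × 0.0760/0.9240 = 34.9 kΩ.
(Any R1, R2 with R2/(R1+R2) = 0.426 and R1‖R2 ≤ 34.9 kΩ will meet the spec.)

R_th ≤ 34.9 kΩ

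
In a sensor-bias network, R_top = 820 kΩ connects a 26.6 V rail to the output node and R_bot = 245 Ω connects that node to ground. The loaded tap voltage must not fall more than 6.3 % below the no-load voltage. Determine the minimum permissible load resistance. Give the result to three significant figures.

Output resistance R_th = R_top‖R_bot = (820000 × 245)/820200 = 244.9 Ω.
The fractional drop is R_th/(R_th + R_L); requiring this ≤ 0.0630 gives R_L ≥ R_th(1/0.0630 − 1) = 244.9 × 14.87 = 3.64 kΩ.

R_L(min) ≈ 3.64 kΩ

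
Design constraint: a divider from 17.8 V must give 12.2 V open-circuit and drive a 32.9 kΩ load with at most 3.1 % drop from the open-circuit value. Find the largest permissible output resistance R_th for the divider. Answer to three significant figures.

R_th ≤ 1.05 kΩ

Loading drop = R_th/(R_th + R_L) ≤ 0.0310, so R_th ≤ R_L · ε/(1−ε) = 32.9 kΩ × 0.0310/0.9690 = 1.05 kΩ.
(Any R1, R2 with R2/(R1+R2) = 0.685 and R1‖R2 ≤ 1.05 kΩ will meet the spec.)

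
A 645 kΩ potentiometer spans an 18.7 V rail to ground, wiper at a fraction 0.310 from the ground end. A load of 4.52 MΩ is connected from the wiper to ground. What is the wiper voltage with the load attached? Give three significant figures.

V ≈ 5.63 V

The wiper splits the pot into (1−α)R = 445.0 kΩ above and αR = 199.9 kΩ below.
Lower section ‖ load = 191.5 kΩ.
V_wiper = 18.7 × 191.5/(445.0 + 191.5) = 5.63 V.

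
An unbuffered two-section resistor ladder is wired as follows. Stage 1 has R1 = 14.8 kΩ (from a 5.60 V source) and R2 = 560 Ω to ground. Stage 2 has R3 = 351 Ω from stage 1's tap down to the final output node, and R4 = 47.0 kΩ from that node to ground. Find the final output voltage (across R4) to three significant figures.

Stage 2 presents R3+R4 = 47350 Ω as a load on stage 1's tap.
Stage 1's lower leg becomes R2‖(R3+R4) = 553.5 Ω, so V_mid = 5.60 × 553.5/15350 = 0.2019 V.
Stage 2 is itself unloaded: V_out = V_mid × R4/(R3+R4) = 0.2019 × 47000/47350 = 0.200 V.

V_out ≈ 0.200 V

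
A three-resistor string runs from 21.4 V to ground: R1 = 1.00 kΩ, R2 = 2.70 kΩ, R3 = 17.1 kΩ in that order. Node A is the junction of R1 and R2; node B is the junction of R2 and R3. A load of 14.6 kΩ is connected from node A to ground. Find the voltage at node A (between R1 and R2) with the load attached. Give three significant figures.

Below node A the series string R2+R3 = 19.80 kΩ sits in parallel with the 14.6 kΩ load: 8.403 kΩ.
V_A = 21.4 × 8.403/(1.00 + 8.403) = 19.1 V.

V ≈ 19.1 V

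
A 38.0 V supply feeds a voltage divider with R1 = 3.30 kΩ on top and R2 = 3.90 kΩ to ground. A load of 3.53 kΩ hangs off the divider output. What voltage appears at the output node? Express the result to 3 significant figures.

The load sits in parallel with R2: R2‖R_L = (3.90 × 3.53) / (3.90 + 3.53) = 1.853 kΩ.
V_out = 38.0 × 1.853 / (3.30 + 1.853) = 38.0 × 1.853/5.153 = 13.7 V.
(Unloaded it would have been 20.6 V.)

V_out ≈ 13.7 V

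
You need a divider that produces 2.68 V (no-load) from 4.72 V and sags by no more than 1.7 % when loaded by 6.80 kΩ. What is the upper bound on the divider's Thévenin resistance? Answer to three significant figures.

Loading drop = R_th/(R_th + R_L) ≤ 0.0170, so R_th ≤ R_L · ε/(1−ε) = 6.80 kΩ × 0.0170/0.9830 = 118 Ω.

R_th ≤ 118 Ω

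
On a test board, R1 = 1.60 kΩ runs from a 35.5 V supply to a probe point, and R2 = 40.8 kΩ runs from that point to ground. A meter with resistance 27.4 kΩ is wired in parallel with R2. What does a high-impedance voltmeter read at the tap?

The load sits in parallel with R2: R2‖R_L = (40.8 × 27.4) / (40.8 + 27.4) = 16.39 kΩ.
V_out = 35.5 × 16.39 / (1.60 + 16.39) = 35.5 × 16.39/17.99 = 32.3 V.
(Unloaded it would have been 34.2 V.)

V_out ≈ 32.3 V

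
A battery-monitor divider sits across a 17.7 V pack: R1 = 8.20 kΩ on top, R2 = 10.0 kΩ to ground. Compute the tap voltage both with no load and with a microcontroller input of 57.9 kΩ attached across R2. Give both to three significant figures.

Unloaded: 9.73 V; loaded: 9.02 V

Open-circuit: V = 17.7 × 10.0/(8.20 + 10.0) = 9.73 V.
With the load, R2 becomes R2‖R_L = 8.527 kΩ, so V = 17.7 × 8.527/16.73 = 9.02 V.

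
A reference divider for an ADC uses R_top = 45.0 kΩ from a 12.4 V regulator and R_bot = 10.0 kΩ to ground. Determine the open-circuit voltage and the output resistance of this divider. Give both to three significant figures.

V_th is the open-circuit tap voltage: 12.4 × 10.0/(45.0 + 10.0) = 2.25 V.
With the supply zeroed, R_top and R_bot appear in parallel from the tap: R_th = R_top‖R_bot = (45.0 × 10.0)/55.00 = 8.18 kΩ.

V_th = 2.25 V, R_th = 8.18 kΩ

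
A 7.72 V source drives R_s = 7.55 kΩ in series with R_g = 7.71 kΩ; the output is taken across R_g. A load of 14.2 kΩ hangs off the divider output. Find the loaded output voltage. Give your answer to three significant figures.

V_out ≈ 3.07 V

The load sits in parallel with R_g: R_g‖R_L = (7.71 × 14.2) / (7.71 + 14.2) = 4.997 kΩ.
V_out = 7.72 × 4.997 / (7.55 + 4.997) = 7.72 × 4.997/12.55 = 3.07 V.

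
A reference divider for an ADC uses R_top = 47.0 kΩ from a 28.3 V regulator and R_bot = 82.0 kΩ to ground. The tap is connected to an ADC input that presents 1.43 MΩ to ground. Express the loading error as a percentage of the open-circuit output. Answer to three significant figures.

The divider's output (Thévenin) resistance is R_top‖R_bot = 29.88 kΩ.
Fractional drop under load = R_th/(R_th + R_L) = 29.88 / (29.88 + 1430) = 0.02046.
So the output falls by 2.05 %.

2.05 %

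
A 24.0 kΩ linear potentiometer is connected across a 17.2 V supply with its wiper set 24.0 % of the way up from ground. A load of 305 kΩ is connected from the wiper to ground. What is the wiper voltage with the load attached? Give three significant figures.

The wiper splits the pot into (1−α)R = 18.24 kΩ above and αR = 5.760 kΩ below.
Lower section ‖ load = 5.653 kΩ.
V_wiper = 17.2 × 5.653/(18.24 + 5.653) = 4.07 V.

V ≈ 4.07 V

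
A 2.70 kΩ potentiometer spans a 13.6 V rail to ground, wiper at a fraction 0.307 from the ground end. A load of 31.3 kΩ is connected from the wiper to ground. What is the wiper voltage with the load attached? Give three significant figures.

V ≈ 4.10 V

The wiper splits the pot into (1−α)R = 1871 Ω above and αR = 828.9 Ω below.
Lower section ‖ load = 807.5 Ω.
V_wiper = 13.6 × 807.5/(1871 + 807.5) = 4.10 V.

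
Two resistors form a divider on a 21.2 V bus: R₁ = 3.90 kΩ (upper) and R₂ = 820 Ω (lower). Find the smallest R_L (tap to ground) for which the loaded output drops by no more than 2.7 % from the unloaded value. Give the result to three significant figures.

R_L(min) ≈ 24.4 kΩ

Output resistance R_th = R₁‖R₂ = (3900 × 820)/4720 = 677.5 Ω.
The fractional drop is R_th/(R_th + R_L); requiring this ≤ 0.0270 gives R_L ≥ R_th(1/0.0270 − 1) = 677.5 × 36.04 = 24.4 kΩ.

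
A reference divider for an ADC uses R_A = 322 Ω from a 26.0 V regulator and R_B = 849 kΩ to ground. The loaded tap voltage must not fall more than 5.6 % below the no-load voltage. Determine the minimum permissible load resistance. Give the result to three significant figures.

R_L(min) ≈ 5.43 kΩ

Output resistance R_th = R_A‖R_B = (322 × 849000)/849300 = 321.9 Ω.
The fractional drop is R_th/(R_th + R_L); requiring this ≤ 0.0560 gives R_L ≥ R_th(1/0.0560 − 1) = 321.9 × 16.86 = 5.43 kΩ.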